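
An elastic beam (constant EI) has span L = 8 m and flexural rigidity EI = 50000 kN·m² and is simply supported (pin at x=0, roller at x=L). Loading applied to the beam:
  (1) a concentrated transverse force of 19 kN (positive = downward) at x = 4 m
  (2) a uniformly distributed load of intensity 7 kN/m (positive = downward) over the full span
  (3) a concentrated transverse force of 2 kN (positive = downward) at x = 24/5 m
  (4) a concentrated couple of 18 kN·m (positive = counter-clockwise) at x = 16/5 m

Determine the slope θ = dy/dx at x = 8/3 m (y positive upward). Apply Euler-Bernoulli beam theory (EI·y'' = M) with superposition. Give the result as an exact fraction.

Load 1 — point force P=19 kN at a=4 m (b=L-a=4):
  θ_1 = -Pb(L²-b²-3x²)/(6LEI)  [x≤a] = -19·4·(8²-4²-3·(8/3)²)/(6·8·50000) = -19/22500 rad
Load 2 — uniform load w=7 kN/m over full span:
  θ_2 = -w(L³-6Lx²+4x³)/(24EI) = -7·(8³-6·8·(8/3)²+4·(8/3)³)/(24·50000) = -364/253125 rad
Load 3 — point force P=2 kN at a=24/5 m (b=L-a=16/5):
  θ_3 = -Pb(L²-b²-3x²)/(6LEI)  [x≤a] = -2·(16/5)·(8²-(16/5)²-3·(8/3)²)/(6·8·50000) = -304/3515625 rad
Load 4 — applied couple M₀=18 kN·m at a=16/5 m (b=L-a=24/5):
  θ_4 = (M₀x²/(2L)+C₁)/EI  [x≤a] with C₁=M₀(3b²-L²)/(6L)=48/25 = (18·(8/3)²/(2·8)+(48/25))/50000 = 31/156250 rad
Superposition: θ = Σ θ_i = -274709/126562500 rad ≈ -0.002171 rad

θ(8/3) = -274709/126562500 rad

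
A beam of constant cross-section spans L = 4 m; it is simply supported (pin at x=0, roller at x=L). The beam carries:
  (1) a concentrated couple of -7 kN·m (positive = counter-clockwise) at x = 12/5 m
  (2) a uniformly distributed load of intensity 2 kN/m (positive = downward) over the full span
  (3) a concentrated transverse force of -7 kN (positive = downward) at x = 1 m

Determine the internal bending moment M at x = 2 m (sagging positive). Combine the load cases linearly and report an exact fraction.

M(2) = -3 kN·m

Load 1 — applied couple M₀=-7 kN·m at a=12/5 m (b=L-a=8/5):
  M_1 = M₀x/L  [x≤a] = (-7)·2/4 = -7/2 kN·m
Load 2 — uniform load w=2 kN/m over full span:
  M_2 = wx(L-x)/2 = 2·2·(4-2)/2 = 4 kN·m
Load 3 — point force P=-7 kN at a=1 m (b=L-a=3):
  M_3 = Pa(L-x)/L  [x>a] = (-7)·1·(4-2)/4 = -7/2 kN·m
Superposition: M = Σ M_i = -3 kN·m ≈ -3.000000 kN·m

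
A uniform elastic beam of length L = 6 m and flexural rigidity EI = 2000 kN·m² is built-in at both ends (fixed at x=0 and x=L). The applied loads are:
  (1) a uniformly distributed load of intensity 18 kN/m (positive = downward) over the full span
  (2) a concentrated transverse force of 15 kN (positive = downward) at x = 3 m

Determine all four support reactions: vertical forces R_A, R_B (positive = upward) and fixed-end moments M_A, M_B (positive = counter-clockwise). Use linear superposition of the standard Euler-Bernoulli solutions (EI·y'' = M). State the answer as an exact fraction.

Load 1 — uniform load w=18 kN/m over full span:
  R_A = wL/2 = 18·6/2 = 54 kN
  M_A = wL²/12 = 18·6²/12 = 54 kN·m
  R_B = wL/2 = 18·6/2 = 54 kN
  M_B = -wL²/12 = -18·6²/12 = -54 kN·m
Load 2 — point force P=15 kN at a=3 m (b=L-a=3):
  R_A = Pb²(3a+b)/L³ = 15·3²·(3·3+3)/6³ = 15/2 kN
  M_A = Pab²/L² = 15·3·3²/6² = 45/4 kN·m
  R_B = Pa²(a+3b)/L³ = 15·3²·(3+3·3)/6³ = 15/2 kN
  M_B = -Pa²b/L² = -15·3²·3/6² = -45/4 kN·m
Superposition: R_A = 123/2 kN, M_A = 261/4 kN·m, R_B = 123/2 kN, M_B = -261/4 kN·m

R_A = 123/2 kN, M_A = 261/4 kN·m, R_B = 123/2 kN, M_B = -261/4 kN·m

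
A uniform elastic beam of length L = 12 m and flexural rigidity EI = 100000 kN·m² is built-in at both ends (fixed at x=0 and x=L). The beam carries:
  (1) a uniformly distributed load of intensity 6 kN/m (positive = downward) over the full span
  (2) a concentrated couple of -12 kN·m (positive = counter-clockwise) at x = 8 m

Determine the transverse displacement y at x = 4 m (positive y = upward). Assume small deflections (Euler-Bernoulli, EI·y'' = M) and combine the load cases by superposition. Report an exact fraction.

Load 1 — uniform load w=6 kN/m over full span:
  y_1 = -wx²(L-x)²/(24EI) = -6·4²·(12-4)²/(24·100000) = -8/3125 m
Load 2 — applied couple M₀=-12 kN·m at a=8 m (b=L-a=4):
  y_2 = (R_Ax³/6 - M_Ax²/2)/EI  [x≤a] with R_A=-4/3, M_A=-4 = ((-4/3)·4³/6 - (-4)·4²/2)/100000 = 1/5625 m
Superposition: y = Σ y_i = -67/28125 m ≈ -0.002382 m

y(4) = -67/28125 m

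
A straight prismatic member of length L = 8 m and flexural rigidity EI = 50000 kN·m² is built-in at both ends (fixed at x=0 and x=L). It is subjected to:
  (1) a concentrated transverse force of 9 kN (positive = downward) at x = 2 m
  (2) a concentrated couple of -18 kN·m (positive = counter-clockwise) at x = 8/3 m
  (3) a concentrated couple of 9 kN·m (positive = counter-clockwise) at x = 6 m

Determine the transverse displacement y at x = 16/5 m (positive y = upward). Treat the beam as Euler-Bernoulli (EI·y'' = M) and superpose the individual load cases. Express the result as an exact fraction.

y(16/5) = -1071/1562500 m

Load 1 — point force P=9 kN at a=2 m (b=L-a=6):
  y_1 = -Pa²(L-x)²(3bL-(3b+a)(L-x))/(6L³EI)  [x>a] = -9·2²·(8-(16/5))²·(3·6·8-(3·6+2)·(8-(16/5)))/(6·8³·50000) = -81/312500 m
Load 2 — applied couple M₀=-18 kN·m at a=8/3 m (b=L-a=16/3):
  y_2 = (R_Ax³/6 - M_Ax²/2 - M₀(x-a)²/2)/EI  [x>a] with R_A=-3, M_A=0 = ((-3)·(16/5)³/6 - 0·(16/5)²/2 - (-18)·((16/5)-(8/3))²/2)/50000 = -108/390625 m
Load 3 — applied couple M₀=9 kN·m at a=6 m (b=L-a=2):
  y_3 = (R_Ax³/6 - M_Ax²/2)/EI  [x≤a] with R_A=81/64, M_A=45/16 = ((81/64)·(16/5)³/6 - (45/16)·(16/5)²/2)/50000 = -117/781250 m
Superposition: y = Σ y_i = -1071/1562500 m ≈ -0.000685 m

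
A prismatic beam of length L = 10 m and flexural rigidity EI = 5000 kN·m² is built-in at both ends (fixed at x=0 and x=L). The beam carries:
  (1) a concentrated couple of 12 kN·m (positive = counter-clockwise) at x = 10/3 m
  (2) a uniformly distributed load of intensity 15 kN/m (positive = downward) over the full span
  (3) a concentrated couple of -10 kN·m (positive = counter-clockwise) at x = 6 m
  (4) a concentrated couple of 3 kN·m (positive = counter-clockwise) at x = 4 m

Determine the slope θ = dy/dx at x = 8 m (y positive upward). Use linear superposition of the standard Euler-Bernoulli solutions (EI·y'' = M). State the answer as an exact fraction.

Load 1 — applied couple M₀=12 kN·m at a=10/3 m (b=L-a=20/3):
  θ_1 = (R_Ax²/2 - M_Ax - M₀(x-a))/EI  [x>a] with R_A=8/5, M_A=0 = ((8/5)·8²/2 - 0·8 - 12·(8-(10/3)))/5000 = -3/3125 rad
Load 2 — uniform load w=15 kN/m over full span:
  θ_2 = -wx(L-x)(L-2x)/(12EI) = -15·8·(10-8)·(10-2·8)/(12·5000) = 3/125 rad
Load 3 — applied couple M₀=-10 kN·m at a=6 m (b=L-a=4):
  θ_3 = (R_Ax²/2 - M_Ax - M₀(x-a))/EI  [x>a] with R_A=-36/25, M_A=-16/5 = ((-36/25)·8²/2 - (-16/5)·8 - (-10)·(8-6))/5000 = -3/31250 rad
Load 4 — applied couple M₀=3 kN·m at a=4 m (b=L-a=6):
  θ_4 = (R_Ax²/2 - M_Ax - M₀(x-a))/EI  [x>a] with R_A=54/125, M_A=9/25 = ((54/125)·8²/2 - (9/25)·8 - 3·(8-4))/5000 = -33/156250 rad
Superposition: θ = Σ θ_i = 1776/78125 rad ≈ 0.022733 rad

θ(8) = 1776/78125 rad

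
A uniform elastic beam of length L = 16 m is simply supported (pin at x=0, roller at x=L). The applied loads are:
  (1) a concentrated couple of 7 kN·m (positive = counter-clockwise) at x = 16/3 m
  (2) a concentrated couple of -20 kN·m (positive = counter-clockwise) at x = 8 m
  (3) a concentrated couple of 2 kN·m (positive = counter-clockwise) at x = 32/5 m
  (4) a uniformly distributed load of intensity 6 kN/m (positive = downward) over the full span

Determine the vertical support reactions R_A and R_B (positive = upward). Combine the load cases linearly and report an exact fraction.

R_A = 757/16 kN, R_B = 779/16 kN

Load 1 — applied couple M₀=7 kN·m at a=16/3 m (b=L-a=32/3):
  R_A = M₀/L = 7/16 kN
  R_B = -M₀/L = -7/16 kN
Load 2 — applied couple M₀=-20 kN·m at a=8 m (b=L-a=8):
  R_A = M₀/L = (-20)/16 = -5/4 kN
  R_B = -M₀/L = -(-20)/16 = 5/4 kN
Load 3 — applied couple M₀=2 kN·m at a=32/5 m (b=L-a=48/5):
  R_A = M₀/L = 2/16 = 1/8 kN
  R_B = -M₀/L = -2/16 = -1/8 kN
Load 4 — uniform load w=6 kN/m over full span:
  R_A = wL/2 = 6·16/2 = 48 kN
  R_B = wL/2 = 6·16/2 = 48 kN
Superposition: R_A = 757/16 kN, R_B = 779/16 kN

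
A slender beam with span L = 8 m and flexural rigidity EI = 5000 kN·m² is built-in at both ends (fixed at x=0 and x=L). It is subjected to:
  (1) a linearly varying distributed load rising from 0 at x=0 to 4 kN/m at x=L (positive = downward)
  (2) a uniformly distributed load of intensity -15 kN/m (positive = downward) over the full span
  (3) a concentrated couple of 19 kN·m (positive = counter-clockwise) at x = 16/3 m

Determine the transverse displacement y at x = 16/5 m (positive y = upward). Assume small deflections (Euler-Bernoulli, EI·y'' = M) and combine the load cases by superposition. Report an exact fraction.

Load 1 — triangular load w₀=4 kN/m (0→w₀ over full span):
  y_1 = -w₀x²(L-x)²(x+2L)/(120LEI) = -4·(16/5)²·(8-(16/5))²·((16/5)+2·8)/(120·8·5000) = -36864/9765625 m
Load 2 — uniform load w=-15 kN/m over full span:
  y_2 = -wx²(L-x)²/(24EI) = -(-15)·(16/5)²·(8-(16/5))²/(24·5000) = 2304/78125 m
Load 3 — applied couple M₀=19 kN·m at a=16/3 m (b=L-a=8/3):
  y_3 = (R_Ax³/6 - M_Ax²/2)/EI  [x≤a] with R_A=19/6, M_A=19/3 = ((19/6)·(16/5)³/6 - (19/3)·(16/5)²/2)/5000 = -2128/703125 m
Superposition: y = Σ y_i = 1994224/87890625 m ≈ 0.022690 m

y(16/5) = 1994224/87890625 m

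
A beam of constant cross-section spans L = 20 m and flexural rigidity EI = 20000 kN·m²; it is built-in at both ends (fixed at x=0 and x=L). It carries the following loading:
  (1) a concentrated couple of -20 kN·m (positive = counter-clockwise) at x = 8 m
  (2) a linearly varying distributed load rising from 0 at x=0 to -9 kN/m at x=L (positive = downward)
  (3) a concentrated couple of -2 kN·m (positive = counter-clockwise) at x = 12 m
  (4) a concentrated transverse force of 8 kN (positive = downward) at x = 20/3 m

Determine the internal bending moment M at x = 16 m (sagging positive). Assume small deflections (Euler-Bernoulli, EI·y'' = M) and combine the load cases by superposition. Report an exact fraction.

M(16) = -9742/1125 kN·m

Load 1 — applied couple M₀=-20 kN·m at a=8 m (b=L-a=12):
  M_1 = R_Ax - M_A - M₀  [x>a] with R_A=-36/25, M_A=-12/5 = (-36/25)·16 - (-12/5) - (-20) = -16/25 kN·m
Load 2 — triangular load w₀=-9 kN/m (0→w₀ over full span):
  M_2 = 3w₀Lx/20 - w₀L²/30 - w₀x³/(6L) = 3·(-9)·20·16/20 - (-9)·20²/30 - (-9)·16³/(6·20) = -24/5 kN·m
Load 3 — applied couple M₀=-2 kN·m at a=12 m (b=L-a=8):
  M_3 = R_Ax - M_A - M₀  [x>a] with R_A=-18/125, M_A=-16/25 = (-18/125)·16 - (-16/25) - (-2) = 42/125 kN·m
Load 4 — point force P=8 kN at a=20/3 m (b=L-a=40/3):
  M_4 = Pa²(a+3b)(L-x)/L³ - Pa²b/L²  [x>a] = 8·(20/3)²·((20/3)+3·(40/3))·(20-16)/20³ - 8·(20/3)²·(40/3)/20² = -32/9 kN·m
Superposition: M = Σ M_i = -9742/1125 kN·m ≈ -8.659556 kN·m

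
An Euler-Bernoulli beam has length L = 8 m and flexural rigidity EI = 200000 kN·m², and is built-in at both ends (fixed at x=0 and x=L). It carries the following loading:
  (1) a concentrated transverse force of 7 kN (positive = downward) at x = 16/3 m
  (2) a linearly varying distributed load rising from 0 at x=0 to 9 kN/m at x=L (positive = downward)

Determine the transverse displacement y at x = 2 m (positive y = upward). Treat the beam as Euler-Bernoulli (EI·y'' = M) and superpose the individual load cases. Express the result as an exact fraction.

y(2) = -24443/162000000 m

Load 1 — point force P=7 kN at a=16/3 m (b=L-a=8/3):
  y_1 = -Pb²x²(3aL-(3a+b)x)/(6L³EI)  [x≤a] = -7·(8/3)²·2²·(3·(16/3)·8-(3·(16/3)+(8/3))·2)/(6·8³·200000) = -119/4050000 m
Load 2 — triangular load w₀=9 kN/m (0→w₀ over full span):
  y_2 = -w₀x²(L-x)²(x+2L)/(120LEI) = -9·2²·(8-2)²·(2+2·8)/(120·8·200000) = -243/2000000 m
Superposition: y = Σ y_i = -24443/162000000 m ≈ -0.000151 m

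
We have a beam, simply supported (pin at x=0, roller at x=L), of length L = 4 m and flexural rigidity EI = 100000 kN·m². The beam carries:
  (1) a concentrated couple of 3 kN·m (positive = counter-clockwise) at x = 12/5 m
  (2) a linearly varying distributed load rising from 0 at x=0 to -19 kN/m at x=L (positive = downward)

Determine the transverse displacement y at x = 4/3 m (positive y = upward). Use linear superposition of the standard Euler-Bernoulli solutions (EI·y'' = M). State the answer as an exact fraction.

Load 1 — applied couple M₀=3 kN·m at a=12/5 m (b=L-a=8/5):
  y_1 = (M₀x³/(6L)+C₁x)/EI  [x≤a] with C₁=M₀(3b²-L²)/(6L)=-26/25 = (3·(4/3)³/(6·4)+(-26/25)·(4/3))/100000 = -23/2109375 m
Load 2 — triangular load w₀=-19 kN/m (0→w₀ over full span):
  y_2 = -w₀x(7L⁴-10L²x²+3x⁴)/(360LEI) = -(-19)·(4/3)·(7·4⁴-10·4²·(4/3)²+3·(4/3)⁴)/(360·4·100000) = 608/2278125 m
Superposition: y = Σ y_i = 14579/56953125 m ≈ 0.000256 m

y(4/3) = 14579/56953125 m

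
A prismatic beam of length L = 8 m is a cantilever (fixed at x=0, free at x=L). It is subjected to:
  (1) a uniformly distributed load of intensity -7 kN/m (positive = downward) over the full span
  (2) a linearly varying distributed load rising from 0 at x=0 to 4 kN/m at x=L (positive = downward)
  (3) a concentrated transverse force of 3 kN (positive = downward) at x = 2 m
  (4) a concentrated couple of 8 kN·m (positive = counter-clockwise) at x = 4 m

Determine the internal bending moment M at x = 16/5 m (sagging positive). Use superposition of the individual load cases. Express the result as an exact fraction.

Load 1 — uniform load w=-7 kN/m over full span:
  M_1 = -w(L-x)²/2 = -(-7)·(8-(16/5))²/2 = 2016/25 kN·m
Load 2 — triangular load w₀=4 kN/m (0→w₀ over full span):
  M_2 = w₀Lx/2 - w₀L²/3 - w₀x³/(6L) = 4·8·(16/5)/2 - 4·8²/3 - 4·(16/5)³/(6·8) = -4608/125 kN·m
Load 3 — point force P=3 kN at a=2 m (b=L-a=6):
  M_3 = 0  [x>a] = 0 kN·m
Load 4 — applied couple M₀=8 kN·m at a=4 m (b=L-a=4):
  M_4 = M₀  [x≤a] = 8 = 8 kN·m
Superposition: M = Σ M_i = 6472/125 kN·m ≈ 51.776000 kN·m

M(16/5) = 6472/125 kN·m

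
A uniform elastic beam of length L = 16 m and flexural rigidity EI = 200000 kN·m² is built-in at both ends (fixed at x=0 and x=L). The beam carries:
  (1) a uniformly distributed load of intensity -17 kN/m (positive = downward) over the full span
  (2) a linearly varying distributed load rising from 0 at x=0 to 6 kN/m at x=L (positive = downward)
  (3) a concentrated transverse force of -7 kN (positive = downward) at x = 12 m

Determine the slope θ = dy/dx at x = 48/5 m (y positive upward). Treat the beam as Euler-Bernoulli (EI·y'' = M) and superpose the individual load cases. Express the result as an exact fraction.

θ(48/5) = -2336/1953125 rad

Load 1 — uniform load w=-17 kN/m over full span:
  θ_1 = -wx(L-x)(L-2x)/(12EI) = -(-17)·(48/5)·(16-(48/5))·(16-2·(48/5))/(12·200000) = -544/390625 rad
Load 2 — triangular load w₀=6 kN/m (0→w₀ over full span):
  θ_2 = -w₀(2x(L-x)(L-2x)(x+2L)+x²(L-x)²)/(120LEI) = -6·(2·(48/5)·(16-(48/5))·(16-2·(48/5))·((48/5)+2·16)+(48/5)²·(16-(48/5))²)/(120·16·200000) = 384/1953125 rad
Load 3 — point force P=-7 kN at a=12 m (b=L-a=4):
  θ_3 = -Pb²x(2aL-(3a+b)x)/(2L³EI)  [x≤a] = -(-7)·4²·(48/5)·(2·12·16-(3·12+4)·(48/5))/(2·16³·200000) = 0 rad
Superposition: θ = Σ θ_i = -2336/1953125 rad ≈ -0.001196 rad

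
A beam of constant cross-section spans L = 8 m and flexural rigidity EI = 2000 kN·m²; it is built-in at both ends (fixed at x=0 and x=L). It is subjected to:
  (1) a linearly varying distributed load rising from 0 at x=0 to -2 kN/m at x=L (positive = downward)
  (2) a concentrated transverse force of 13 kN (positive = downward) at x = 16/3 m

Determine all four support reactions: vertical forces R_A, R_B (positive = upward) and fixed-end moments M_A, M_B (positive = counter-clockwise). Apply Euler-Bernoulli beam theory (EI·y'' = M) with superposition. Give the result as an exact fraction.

Load 1 — triangular load w₀=-2 kN/m (0→w₀ over full span):
  R_A = 3w₀L/20 = 3·(-2)·8/20 = -12/5 kN
  M_A = w₀L²/30 = (-2)·8²/30 = -64/15 kN·m
  R_B = 7w₀L/20 = 7·(-2)·8/20 = -28/5 kN
  M_B = -w₀L²/20 = -(-2)·8²/20 = 32/5 kN·m
Load 2 — point force P=13 kN at a=16/3 m (b=L-a=8/3):
  R_A = Pb²(3a+b)/L³ = 13·(8/3)²·(3·(16/3)+(8/3))/8³ = 91/27 kN
  M_A = Pab²/L² = 13·(16/3)·(8/3)²/8² = 208/27 kN·m
  R_B = Pa²(a+3b)/L³ = 13·(16/3)²·((16/3)+3·(8/3))/8³ = 260/27 kN
  M_B = -Pa²b/L² = -13·(16/3)²·(8/3)/8² = -416/27 kN·m
Superposition: R_A = 131/135 kN, M_A = 464/135 kN·m, R_B = 544/135 kN, M_B = -1216/135 kN·m

R_A = 131/135 kN, M_A = 464/135 kN·m, R_B = 544/135 kN, M_B = -1216/135 kN·m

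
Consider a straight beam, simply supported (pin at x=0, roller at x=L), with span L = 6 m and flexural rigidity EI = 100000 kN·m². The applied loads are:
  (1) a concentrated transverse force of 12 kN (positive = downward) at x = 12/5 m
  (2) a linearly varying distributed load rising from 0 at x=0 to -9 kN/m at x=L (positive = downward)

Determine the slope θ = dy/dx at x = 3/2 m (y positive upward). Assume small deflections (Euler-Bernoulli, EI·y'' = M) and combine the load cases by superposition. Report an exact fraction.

θ(3/2) = 270189/3200000000 rad

Load 1 — point force P=12 kN at a=12/5 m (b=L-a=18/5):
  θ_1 = -Pb(L²-b²-3x²)/(6LEI)  [x≤a] = -12·(18/5)·(6²-(18/5)²-3·(3/2)²)/(6·6·100000) = -4887/25000000 rad
Load 2 — triangular load w₀=-9 kN/m (0→w₀ over full span):
  θ_2 = -w₀(7L⁴-30L²x²+15x⁴)/(360LEI) = -(-9)·(7·6⁴-30·6²·(3/2)²+15·(3/2)⁴)/(360·6·100000) = 35829/128000000 rad
Superposition: θ = Σ θ_i = 270189/3200000000 rad ≈ 0.000084 rad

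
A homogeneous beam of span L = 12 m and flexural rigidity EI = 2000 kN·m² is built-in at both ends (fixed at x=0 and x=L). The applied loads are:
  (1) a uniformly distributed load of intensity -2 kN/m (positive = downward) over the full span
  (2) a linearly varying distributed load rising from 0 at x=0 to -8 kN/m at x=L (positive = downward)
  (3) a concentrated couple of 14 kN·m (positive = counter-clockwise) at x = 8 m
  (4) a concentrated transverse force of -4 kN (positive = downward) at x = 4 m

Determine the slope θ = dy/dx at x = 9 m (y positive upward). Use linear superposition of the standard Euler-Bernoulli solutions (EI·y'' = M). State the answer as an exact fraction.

Load 1 — uniform load w=-2 kN/m over full span:
  θ_1 = -wx(L-x)(L-2x)/(12EI) = -(-2)·9·(12-9)·(12-2·9)/(12·2000) = -27/2000 rad
Load 2 — triangular load w₀=-8 kN/m (0→w₀ over full span):
  θ_2 = -w₀(2x(L-x)(L-2x)(x+2L)+x²(L-x)²)/(120LEI) = -(-8)·(2·9·(12-9)·(12-2·9)·(9+2·12)+9²·(12-9)²)/(120·12·2000) = -1107/40000 rad
Load 3 — applied couple M₀=14 kN·m at a=8 m (b=L-a=4):
  θ_3 = (R_Ax²/2 - M_Ax - M₀(x-a))/EI  [x>a] with R_A=14/9, M_A=14/3 = ((14/9)·9²/2 - (14/3)·9 - 14·(9-8))/2000 = 7/2000 rad
Load 4 — point force P=-4 kN at a=4 m (b=L-a=8):
  θ_4 = Pa²(L-x)(2bL-(3b+a)(L-x))/(2L³EI)  [x>a] = (-4)·4²·(12-9)·(2·8·12-(3·8+4)·(12-9))/(2·12³·2000) = -3/1000 rad
Superposition: θ = Σ θ_i = -1627/40000 rad ≈ -0.040675 rad

θ(9) = -1627/40000 rad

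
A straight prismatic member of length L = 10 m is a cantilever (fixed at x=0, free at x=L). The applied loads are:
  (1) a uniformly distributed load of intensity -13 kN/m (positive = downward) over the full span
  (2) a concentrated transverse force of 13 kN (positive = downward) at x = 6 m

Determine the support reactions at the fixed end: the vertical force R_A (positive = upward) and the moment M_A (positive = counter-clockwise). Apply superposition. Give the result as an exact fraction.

Load 1 — uniform load w=-13 kN/m over full span:
  R_A = wL = (-13)·10 = -130 kN
  M_A = wL²/2 = (-13)·10²/2 = -650 kN·m
Load 2 — point force P=13 kN at a=6 m (b=L-a=4):
  R_A = P = 13 kN
  M_A = Pa = 13·6 = 78 kN·m
Superposition: R_A = -117 kN, M_A = -572 kN·m

R_A = -117 kN, M_A = -572 kN·m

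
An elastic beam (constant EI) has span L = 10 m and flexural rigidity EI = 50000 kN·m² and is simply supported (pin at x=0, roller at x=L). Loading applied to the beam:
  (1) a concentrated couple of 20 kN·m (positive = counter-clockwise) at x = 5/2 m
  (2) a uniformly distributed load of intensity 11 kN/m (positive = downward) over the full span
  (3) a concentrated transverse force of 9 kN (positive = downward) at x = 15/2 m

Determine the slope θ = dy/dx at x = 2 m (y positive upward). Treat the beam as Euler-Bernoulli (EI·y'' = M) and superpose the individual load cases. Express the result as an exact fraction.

θ(2) = -35207/4800000 rad

Load 1 — applied couple M₀=20 kN·m at a=5/2 m (b=L-a=15/2):
  θ_1 = (M₀x²/(2L)+C₁)/EI  [x≤a] with C₁=M₀(3b²-L²)/(6L)=275/12 = (20·2²/(2·10)+(275/12))/50000 = 323/600000 rad
Load 2 — uniform load w=11 kN/m over full span:
  θ_2 = -w(L³-6Lx²+4x³)/(24EI) = -11·(10³-6·10·2²+4·2³)/(24·50000) = -363/50000 rad
Load 3 — point force P=9 kN at a=15/2 m (b=L-a=5/2):
  θ_3 = -Pb(L²-b²-3x²)/(6LEI)  [x≤a] = -9·(5/2)·(10²-(5/2)²-3·2²)/(6·10·50000) = -981/1600000 rad
Superposition: θ = Σ θ_i = -35207/4800000 rad ≈ -0.007335 rad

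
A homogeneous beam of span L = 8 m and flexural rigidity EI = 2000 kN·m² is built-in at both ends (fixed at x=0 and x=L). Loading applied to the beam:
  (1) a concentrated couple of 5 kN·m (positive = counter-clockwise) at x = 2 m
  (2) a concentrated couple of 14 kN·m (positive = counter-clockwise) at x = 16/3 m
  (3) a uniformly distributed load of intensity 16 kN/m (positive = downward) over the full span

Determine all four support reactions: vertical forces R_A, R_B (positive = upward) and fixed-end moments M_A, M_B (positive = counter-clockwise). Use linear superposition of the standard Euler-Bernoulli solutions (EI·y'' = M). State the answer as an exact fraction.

R_A = 12871/192 kN, M_A = 1425/16 kN·m, R_B = 11705/192 kN, M_B = -4021/48 kN·m

Load 1 — applied couple M₀=5 kN·m at a=2 m (b=L-a=6):
  R_A = 6M₀ab/L³ = 6·5·2·6/8³ = 45/64 kN
  M_A = M₀b(2a-b)/L² = 5·6·(2·2-6)/8² = -15/16 kN·m
  R_B = -6M₀ab/L³ = -6·5·2·6/8³ = -45/64 kN
  M_B = M₀a(2b-a)/L² = 5·2·(2·6-2)/8² = 25/16 kN·m
Load 2 — applied couple M₀=14 kN·m at a=16/3 m (b=L-a=8/3):
  R_A = 6M₀ab/L³ = 6·14·(16/3)·(8/3)/8³ = 7/3 kN
  M_A = M₀b(2a-b)/L² = 14·(8/3)·(2·(16/3)-(8/3))/8² = 14/3 kN·m
  R_B = -6M₀ab/L³ = -6·14·(16/3)·(8/3)/8³ = -7/3 kN
  M_B = M₀a(2b-a)/L² = 14·(16/3)·(2·(8/3)-(16/3))/8² = 0 kN·m
Load 3 — uniform load w=16 kN/m over full span:
  R_A = wL/2 = 16·8/2 = 64 kN
  M_A = wL²/12 = 16·8²/12 = 256/3 kN·m
  R_B = wL/2 = 16·8/2 = 64 kN
  M_B = -wL²/12 = -16·8²/12 = -256/3 kN·m
Superposition: R_A = 12871/192 kN, M_A = 1425/16 kN·m, R_B = 11705/192 kN, M_B = -4021/48 kN·m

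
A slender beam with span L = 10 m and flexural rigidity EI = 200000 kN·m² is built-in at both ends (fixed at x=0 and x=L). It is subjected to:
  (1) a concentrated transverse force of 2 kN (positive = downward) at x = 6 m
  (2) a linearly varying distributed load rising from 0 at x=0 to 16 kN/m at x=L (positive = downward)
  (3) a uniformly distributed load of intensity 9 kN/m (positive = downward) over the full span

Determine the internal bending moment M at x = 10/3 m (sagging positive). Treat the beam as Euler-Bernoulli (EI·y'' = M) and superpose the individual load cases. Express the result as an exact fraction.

M(10/3) = 85489/2025 kN·m

Load 1 — point force P=2 kN at a=6 m (b=L-a=4):
  M_1 = Pb²(3a+b)x/L³ - Pab²/L²  [x≤a] = 2·4²·(3·6+4)·(10/3)/10³ - 2·6·4²/10² = 32/75 kN·m
Load 2 — triangular load w₀=16 kN/m (0→w₀ over full span):
  M_2 = 3w₀Lx/20 - w₀L²/30 - w₀x³/(6L) = 3·16·10·(10/3)/20 - 16·10²/30 - 16·(10/3)³/(6·10) = 1360/81 kN·m
Load 3 — uniform load w=9 kN/m over full span:
  M_3 = wLx/2 - wL²/12 - wx²/2 = 9·10·(10/3)/2 - 9·10²/12 - 9·(10/3)²/2 = 25 kN·m
Superposition: M = Σ M_i = 85489/2025 kN·m ≈ 42.216790 kN·m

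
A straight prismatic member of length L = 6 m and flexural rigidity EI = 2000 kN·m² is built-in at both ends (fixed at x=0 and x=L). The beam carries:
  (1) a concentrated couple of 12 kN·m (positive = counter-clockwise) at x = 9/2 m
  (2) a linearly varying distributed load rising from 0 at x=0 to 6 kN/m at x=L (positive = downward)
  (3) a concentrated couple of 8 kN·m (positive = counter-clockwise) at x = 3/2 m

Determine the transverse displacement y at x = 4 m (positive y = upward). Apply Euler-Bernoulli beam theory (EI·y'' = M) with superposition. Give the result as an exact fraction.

Load 1 — applied couple M₀=12 kN·m at a=9/2 m (b=L-a=3/2):
  y_1 = (R_Ax³/6 - M_Ax²/2)/EI  [x≤a] with R_A=9/4, M_A=15/4 = ((9/4)·4³/6 - (15/4)·4²/2)/2000 = -3/1000 m
Load 2 — triangular load w₀=6 kN/m (0→w₀ over full span):
  y_2 = -w₀x²(L-x)²(x+2L)/(120LEI) = -6·4²·(6-4)²·(4+2·6)/(120·6·2000) = -8/1875 m
Load 3 — applied couple M₀=8 kN·m at a=3/2 m (b=L-a=9/2):
  y_3 = (R_Ax³/6 - M_Ax²/2 - M₀(x-a)²/2)/EI  [x>a] with R_A=3/2, M_A=-3/2 = ((3/2)·4³/6 - (-3/2)·4²/2 - 8·(4-(3/2))²/2)/2000 = 3/2000 m
Superposition: y = Σ y_i = -173/30000 m ≈ -0.005767 m

y(4) = -173/30000 m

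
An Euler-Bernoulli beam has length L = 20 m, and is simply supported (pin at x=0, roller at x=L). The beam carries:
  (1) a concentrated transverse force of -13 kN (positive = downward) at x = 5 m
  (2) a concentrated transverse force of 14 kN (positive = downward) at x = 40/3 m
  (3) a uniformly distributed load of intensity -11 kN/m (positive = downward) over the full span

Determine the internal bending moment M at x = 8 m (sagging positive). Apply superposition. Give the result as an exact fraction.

Load 1 — point force P=-13 kN at a=5 m (b=L-a=15):
  M_1 = Pa(L-x)/L  [x>a] = (-13)·5·(20-8)/20 = -39 kN·m
Load 2 — point force P=14 kN at a=40/3 m (b=L-a=20/3):
  M_2 = Pbx/L  [x≤a] = 14·(20/3)·8/20 = 112/3 kN·m
Load 3 — uniform load w=-11 kN/m over full span:
  M_3 = wx(L-x)/2 = (-11)·8·(20-8)/2 = -528 kN·m
Superposition: M = Σ M_i = -1589/3 kN·m ≈ -529.666667 kN·m

M(8) = -1589/3 kN·m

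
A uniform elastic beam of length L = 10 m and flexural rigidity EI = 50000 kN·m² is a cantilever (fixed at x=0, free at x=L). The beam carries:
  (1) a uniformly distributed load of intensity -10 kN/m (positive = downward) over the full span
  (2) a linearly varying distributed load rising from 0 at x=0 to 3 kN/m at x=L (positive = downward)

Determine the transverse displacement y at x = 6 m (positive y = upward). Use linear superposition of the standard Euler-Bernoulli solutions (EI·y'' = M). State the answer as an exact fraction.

Load 1 — uniform load w=-10 kN/m over full span:
  y_1 = -wx²(x²-4Lx+6L²)/(24EI) = -(-10)·6²·(6²-4·10·6+6·10²)/(24·50000) = 297/2500 m
Load 2 — triangular load w₀=3 kN/m (0→w₀ over full span):
  y_2 = (w₀Lx³/12-w₀L²x²/6-w₀x⁵/(120L))/EI = (3·10·6³/12-3·10²·6²/6-3·6⁵/(120·10))/50000 = -15993/625000 m
Superposition: y = Σ y_i = 58257/625000 m ≈ 0.093211 m

y(6) = 58257/625000 m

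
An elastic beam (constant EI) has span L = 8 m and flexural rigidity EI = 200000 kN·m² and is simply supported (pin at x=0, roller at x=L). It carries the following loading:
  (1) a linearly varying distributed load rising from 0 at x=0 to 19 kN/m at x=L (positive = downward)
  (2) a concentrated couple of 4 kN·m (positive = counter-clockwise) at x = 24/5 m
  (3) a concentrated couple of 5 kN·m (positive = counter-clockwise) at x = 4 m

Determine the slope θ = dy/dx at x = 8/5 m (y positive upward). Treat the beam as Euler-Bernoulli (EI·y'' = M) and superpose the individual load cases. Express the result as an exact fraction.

Load 1 — triangular load w₀=19 kN/m (0→w₀ over full span):
  θ_1 = -w₀(7L⁴-30L²x²+15x⁴)/(360LEI) = -19·(7·8⁴-30·8²·(8/5)²+15·(8/5)⁴)/(360·8·200000) = -13832/17578125 rad
Load 2 — applied couple M₀=4 kN·m at a=24/5 m (b=L-a=16/5):
  θ_2 = (M₀x²/(2L)+C₁)/EI  [x≤a] with C₁=M₀(3b²-L²)/(6L)=-208/75 = (4·(8/5)²/(2·8)+(-208/75))/200000 = -1/93750 rad
Load 3 — applied couple M₀=5 kN·m at a=4 m (b=L-a=4):
  θ_3 = (M₀x²/(2L)+C₁)/EI  [x≤a] with C₁=M₀(3b²-L²)/(6L)=-5/3 = (5·(8/5)²/(2·8)+(-5/3))/200000 = -13/3000000 rad
Superposition: θ = Σ θ_i = -902123/1125000000 rad ≈ -0.000802 rad

θ(8/5) = -902123/1125000000 rad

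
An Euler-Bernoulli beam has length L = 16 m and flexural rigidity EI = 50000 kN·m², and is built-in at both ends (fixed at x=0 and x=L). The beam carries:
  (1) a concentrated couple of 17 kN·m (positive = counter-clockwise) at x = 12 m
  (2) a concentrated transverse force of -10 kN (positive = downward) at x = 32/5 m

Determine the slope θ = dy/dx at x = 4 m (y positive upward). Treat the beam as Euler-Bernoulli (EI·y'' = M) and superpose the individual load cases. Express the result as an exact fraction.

Load 1 — applied couple M₀=17 kN·m at a=12 m (b=L-a=4):
  θ_1 = (R_Ax²/2 - M_Ax)/EI  [x≤a] with R_A=153/128, M_A=85/16 = ((153/128)·4²/2 - (85/16)·4)/50000 = -187/800000 rad
Load 2 — point force P=-10 kN at a=32/5 m (b=L-a=48/5):
  θ_2 = -Pb²x(2aL-(3a+b)x)/(2L³EI)  [x≤a] = -(-10)·(48/5)²·4·(2·(32/5)·16-(3·(32/5)+(48/5))·4)/(2·16³·50000) = 63/78125 rad
Superposition: θ = Σ θ_i = 11453/20000000 rad ≈ 0.000573 rad

θ(4) = 11453/20000000 rad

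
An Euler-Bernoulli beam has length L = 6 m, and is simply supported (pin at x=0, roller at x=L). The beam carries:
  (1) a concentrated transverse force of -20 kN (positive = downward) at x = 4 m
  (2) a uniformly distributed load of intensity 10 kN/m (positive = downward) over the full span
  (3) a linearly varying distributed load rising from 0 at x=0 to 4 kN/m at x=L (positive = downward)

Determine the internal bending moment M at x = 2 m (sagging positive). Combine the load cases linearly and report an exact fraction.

Load 1 — point force P=-20 kN at a=4 m (b=L-a=2):
  M_1 = Pbx/L  [x≤a] = (-20)·2·2/6 = -40/3 kN·m
Load 2 — uniform load w=10 kN/m over full span:
  M_2 = wx(L-x)/2 = 10·2·(6-2)/2 = 40 kN·m
Load 3 — triangular load w₀=4 kN/m (0→w₀ over full span):
  M_3 = w₀Lx/6 - w₀x³/(6L) = 4·6·2/6 - 4·2³/(6·6) = 64/9 kN·m
Superposition: M = Σ M_i = 304/9 kN·m ≈ 33.777778 kN·m

M(2) = 304/9 kN·m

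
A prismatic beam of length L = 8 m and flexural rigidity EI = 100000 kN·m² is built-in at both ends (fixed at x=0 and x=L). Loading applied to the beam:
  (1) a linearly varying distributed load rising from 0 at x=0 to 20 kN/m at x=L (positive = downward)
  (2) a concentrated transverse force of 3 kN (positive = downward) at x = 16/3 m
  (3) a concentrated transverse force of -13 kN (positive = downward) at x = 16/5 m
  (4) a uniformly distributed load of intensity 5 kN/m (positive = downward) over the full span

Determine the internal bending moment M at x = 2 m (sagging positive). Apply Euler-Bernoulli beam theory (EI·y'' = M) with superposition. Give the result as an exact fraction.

M(2) = 3644/1125 kN·m

Load 1 — triangular load w₀=20 kN/m (0→w₀ over full span):
  M_1 = 3w₀Lx/20 - w₀L²/30 - w₀x³/(6L) = 3·20·8·2/20 - 20·8²/30 - 20·2³/(6·8) = 2 kN·m
Load 2 — point force P=3 kN at a=16/3 m (b=L-a=8/3):
  M_2 = Pb²(3a+b)x/L³ - Pab²/L²  [x≤a] = 3·(8/3)²·(3·(16/3)+(8/3))·2/8³ - 3·(16/3)·(8/3)²/8² = -2/9 kN·m
Load 3 — point force P=-13 kN at a=16/5 m (b=L-a=24/5):
  M_3 = Pb²(3a+b)x/L³ - Pab²/L²  [x≤a] = (-13)·(24/5)²·(3·(16/5)+(24/5))·2/8³ - (-13)·(16/5)·(24/5)²/8² = -234/125 kN·m
Load 4 — uniform load w=5 kN/m over full span:
  M_4 = wLx/2 - wL²/12 - wx²/2 = 5·8·2/2 - 5·8²/12 - 5·2²/2 = 10/3 kN·m
Superposition: M = Σ M_i = 3644/1125 kN·m ≈ 3.239111 kN·m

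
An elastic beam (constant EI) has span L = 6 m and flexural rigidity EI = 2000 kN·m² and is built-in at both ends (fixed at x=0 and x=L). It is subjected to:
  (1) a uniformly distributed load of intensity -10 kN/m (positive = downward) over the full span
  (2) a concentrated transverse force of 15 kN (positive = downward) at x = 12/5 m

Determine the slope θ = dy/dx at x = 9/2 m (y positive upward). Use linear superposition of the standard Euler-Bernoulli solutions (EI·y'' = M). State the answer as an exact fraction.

Load 1 — uniform load w=-10 kN/m over full span:
  θ_1 = -wx(L-x)(L-2x)/(12EI) = -(-10)·(9/2)·(6-(9/2))·(6-2·(9/2))/(12·2000) = -27/3200 rad
Load 2 — point force P=15 kN at a=12/5 m (b=L-a=18/5):
  θ_2 = Pa²(L-x)(2bL-(3b+a)(L-x))/(2L³EI)  [x>a] = 15·(12/5)²·(6-(9/2))·(2·(18/5)·6-(3·(18/5)+(12/5))·(6-(9/2)))/(2·6³·2000) = 351/100000 rad
Superposition: θ = Σ θ_i = -1971/400000 rad ≈ -0.004927 rad

θ(9/2) = -1971/400000 rad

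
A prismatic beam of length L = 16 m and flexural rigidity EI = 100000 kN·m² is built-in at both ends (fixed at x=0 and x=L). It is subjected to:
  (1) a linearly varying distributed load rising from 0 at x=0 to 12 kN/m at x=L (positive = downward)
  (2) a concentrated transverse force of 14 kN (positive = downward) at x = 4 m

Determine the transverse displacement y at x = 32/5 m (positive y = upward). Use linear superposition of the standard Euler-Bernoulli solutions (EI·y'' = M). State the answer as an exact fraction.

Load 1 — triangular load w₀=12 kN/m (0→w₀ over full span):
  y_1 = -w₀x²(L-x)²(x+2L)/(120LEI) = -12·(32/5)²·(16-(32/5))²·((32/5)+2·16)/(120·16·100000) = -442368/48828125 m
Load 2 — point force P=14 kN at a=4 m (b=L-a=12):
  y_2 = -Pa²(L-x)²(3bL-(3b+a)(L-x))/(6L³EI)  [x>a] = -14·4²·(16-(32/5))²·(3·12·16-(3·12+4)·(16-(32/5)))/(6·16³·100000) = -126/78125 m
Superposition: y = Σ y_i = -521118/48828125 m ≈ -0.010672 m

y(32/5) = -521118/48828125 m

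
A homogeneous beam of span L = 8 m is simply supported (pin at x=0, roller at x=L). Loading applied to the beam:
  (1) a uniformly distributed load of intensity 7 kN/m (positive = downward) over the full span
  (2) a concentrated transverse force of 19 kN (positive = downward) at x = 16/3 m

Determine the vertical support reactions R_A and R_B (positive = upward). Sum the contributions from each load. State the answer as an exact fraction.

Load 1 — uniform load w=7 kN/m over full span:
  R_A = wL/2 = 7·8/2 = 28 kN
  R_B = wL/2 = 7·8/2 = 28 kN
Load 2 — point force P=19 kN at a=16/3 m (b=L-a=8/3):
  R_A = Pb/L = 19·(8/3)/8 = 19/3 kN
  R_B = Pa/L = 19·(16/3)/8 = 38/3 kN
Superposition: R_A = 103/3 kN, R_B = 122/3 kN

R_A = 103/3 kN, R_B = 122/3 kN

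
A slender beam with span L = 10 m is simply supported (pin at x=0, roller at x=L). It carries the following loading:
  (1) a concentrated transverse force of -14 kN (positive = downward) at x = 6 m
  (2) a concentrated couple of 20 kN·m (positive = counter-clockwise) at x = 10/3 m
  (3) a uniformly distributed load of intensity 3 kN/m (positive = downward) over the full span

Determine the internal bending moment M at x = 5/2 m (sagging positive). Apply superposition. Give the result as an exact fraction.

Load 1 — point force P=-14 kN at a=6 m (b=L-a=4):
  M_1 = Pbx/L  [x≤a] = (-14)·4·(5/2)/10 = -14 kN·m
Load 2 — applied couple M₀=20 kN·m at a=10/3 m (b=L-a=20/3):
  M_2 = M₀x/L  [x≤a] = 20·(5/2)/10 = 5 kN·m
Load 3 — uniform load w=3 kN/m over full span:
  M_3 = wx(L-x)/2 = 3·(5/2)·(10-(5/2))/2 = 225/8 kN·m
Superposition: M = Σ M_i = 153/8 kN·m ≈ 19.125000 kN·m

M(5/2) = 153/8 kN·m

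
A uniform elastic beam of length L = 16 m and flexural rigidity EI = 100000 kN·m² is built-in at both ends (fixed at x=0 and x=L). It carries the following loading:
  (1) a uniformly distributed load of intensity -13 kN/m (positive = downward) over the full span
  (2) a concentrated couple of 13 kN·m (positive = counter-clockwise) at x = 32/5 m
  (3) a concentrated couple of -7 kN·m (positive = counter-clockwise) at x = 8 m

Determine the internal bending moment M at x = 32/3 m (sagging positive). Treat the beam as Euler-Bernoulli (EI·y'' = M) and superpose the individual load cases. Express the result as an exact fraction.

M(32/3) = -83497/900 kN·m

Load 1 — uniform load w=-13 kN/m over full span:
  M_1 = wLx/2 - wL²/12 - wx²/2 = (-13)·16·(32/3)/2 - (-13)·16²/12 - (-13)·(32/3)²/2 = -832/9 kN·m
Load 2 — applied couple M₀=13 kN·m at a=32/5 m (b=L-a=48/5):
  M_2 = R_Ax - M_A - M₀  [x>a] with R_A=117/100, M_A=39/25 = (117/100)·(32/3) - (39/25) - 13 = -52/25 kN·m
Load 3 — applied couple M₀=-7 kN·m at a=8 m (b=L-a=8):
  M_3 = R_Ax - M_A - M₀  [x>a] with R_A=-21/32, M_A=-7/4 = (-21/32)·(32/3) - (-7/4) - (-7) = 7/4 kN·m
Superposition: M = Σ M_i = -83497/900 kN·m ≈ -92.774444 kN·m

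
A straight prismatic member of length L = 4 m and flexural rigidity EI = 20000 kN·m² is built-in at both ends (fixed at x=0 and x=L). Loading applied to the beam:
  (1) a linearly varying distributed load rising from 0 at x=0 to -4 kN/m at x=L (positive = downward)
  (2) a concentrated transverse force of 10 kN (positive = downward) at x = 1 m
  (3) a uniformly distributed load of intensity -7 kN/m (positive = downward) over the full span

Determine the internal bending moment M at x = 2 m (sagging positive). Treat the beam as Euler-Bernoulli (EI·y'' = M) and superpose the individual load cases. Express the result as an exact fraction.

M(2) = -19/4 kN·m

Load 1 — triangular load w₀=-4 kN/m (0→w₀ over full span):
  M_1 = 3w₀Lx/20 - w₀L²/30 - w₀x³/(6L) = 3·(-4)·4·2/20 - (-4)·4²/30 - (-4)·2³/(6·4) = -4/3 kN·m
Load 2 — point force P=10 kN at a=1 m (b=L-a=3):
  M_2 = Pa²(a+3b)(L-x)/L³ - Pa²b/L²  [x>a] = 10·1²·(1+3·3)·(4-2)/4³ - 10·1²·3/4² = 5/4 kN·m
Load 3 — uniform load w=-7 kN/m over full span:
  M_3 = wLx/2 - wL²/12 - wx²/2 = (-7)·4·2/2 - (-7)·4²/12 - (-7)·2²/2 = -14/3 kN·m
Superposition: M = Σ M_i = -19/4 kN·m ≈ -4.750000 kN·m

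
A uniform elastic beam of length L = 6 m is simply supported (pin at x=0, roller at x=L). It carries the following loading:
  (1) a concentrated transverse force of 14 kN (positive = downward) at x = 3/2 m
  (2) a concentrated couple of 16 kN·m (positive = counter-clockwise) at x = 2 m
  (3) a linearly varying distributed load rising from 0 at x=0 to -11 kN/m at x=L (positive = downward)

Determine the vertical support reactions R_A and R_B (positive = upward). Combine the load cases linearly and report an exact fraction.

Load 1 — point force P=14 kN at a=3/2 m (b=L-a=9/2):
  R_A = Pb/L = 14·(9/2)/6 = 21/2 kN
  R_B = Pa/L = 14·(3/2)/6 = 7/2 kN
Load 2 — applied couple M₀=16 kN·m at a=2 m (b=L-a=4):
  R_A = M₀/L = 16/6 = 8/3 kN
  R_B = -M₀/L = -16/6 = -8/3 kN
Load 3 — triangular load w₀=-11 kN/m (0→w₀ over full span):
  R_A = w₀L/6 = (-11)·6/6 = -11 kN
  R_B = w₀L/3 = (-11)·6/3 = -22 kN
Superposition: R_A = 13/6 kN, R_B = -127/6 kN

R_A = 13/6 kN, R_B = -127/6 kN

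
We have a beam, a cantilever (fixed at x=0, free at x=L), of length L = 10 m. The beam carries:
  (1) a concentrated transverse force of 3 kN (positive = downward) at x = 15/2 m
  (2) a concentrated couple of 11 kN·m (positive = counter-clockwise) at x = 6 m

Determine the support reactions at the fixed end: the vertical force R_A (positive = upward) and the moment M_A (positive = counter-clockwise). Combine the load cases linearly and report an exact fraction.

R_A = 3 kN, M_A = 23/2 kN·m

Load 1 — point force P=3 kN at a=15/2 m (b=L-a=5/2):
  R_A = P = 3 kN
  M_A = Pa = 3·(15/2) = 45/2 kN·m
Load 2 — applied couple M₀=11 kN·m at a=6 m (b=L-a=4):
  R_A = 0 kN
  M_A = -M₀ = -11 kN·m
Superposition: R_A = 3 kN, M_A = 23/2 kN·m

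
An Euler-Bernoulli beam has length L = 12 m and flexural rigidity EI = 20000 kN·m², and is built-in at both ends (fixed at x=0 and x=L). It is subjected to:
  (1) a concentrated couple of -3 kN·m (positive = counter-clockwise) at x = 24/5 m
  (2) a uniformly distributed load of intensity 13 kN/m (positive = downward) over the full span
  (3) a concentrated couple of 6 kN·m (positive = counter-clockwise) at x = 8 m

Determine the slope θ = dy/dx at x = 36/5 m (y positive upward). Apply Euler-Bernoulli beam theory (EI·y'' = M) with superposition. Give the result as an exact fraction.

θ(36/5) = 7281/1562500 rad

Load 1 — applied couple M₀=-3 kN·m at a=24/5 m (b=L-a=36/5):
  θ_1 = (R_Ax²/2 - M_Ax - M₀(x-a))/EI  [x>a] with R_A=-9/25, M_A=-9/25 = ((-9/25)·(36/5)²/2 - (-9/25)·(36/5) - (-3)·((36/5)-(24/5)))/20000 = 9/390625 rad
Load 2 — uniform load w=13 kN/m over full span:
  θ_2 = -wx(L-x)(L-2x)/(12EI) = -13·(36/5)·(12-(36/5))·(12-2·(36/5))/(12·20000) = 351/78125 rad
Load 3 — applied couple M₀=6 kN·m at a=8 m (b=L-a=4):
  θ_3 = (R_Ax²/2 - M_Ax)/EI  [x≤a] with R_A=2/3, M_A=2 = ((2/3)·(36/5)²/2 - 2·(36/5))/20000 = 9/62500 rad
Superposition: θ = Σ θ_i = 7281/1562500 rad ≈ 0.004660 rad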